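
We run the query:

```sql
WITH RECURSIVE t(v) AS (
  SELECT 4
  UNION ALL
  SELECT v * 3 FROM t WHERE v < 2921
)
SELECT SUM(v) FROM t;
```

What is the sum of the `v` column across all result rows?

Base: v=4.
Iteration 1: 4 < 2921 holds -> v = 4 * 3 = 12.
Iteration 2: 12 < 2921 holds -> v = 12 * 3 = 36.
Iteration 3: 36 < 2921 holds -> v = 36 * 3 = 108.
Iteration 4: 108 < 2921 holds -> v = 108 * 3 = 324.
Iteration 5: 324 < 2921 holds -> v = 324 * 3 = 972.
Iteration 6: 972 < 2921 holds -> v = 972 * 3 = 2916.
Iteration 7: 2916 < 2921 holds -> v = 2916 * 3 = 8748.
Iteration 8: 8748 < 2921 fails; recursion stops.
SUM(v) = 4 + 12 + 36 + 108 + 324 + 972 + 2916 + 8748 = 13120.

13120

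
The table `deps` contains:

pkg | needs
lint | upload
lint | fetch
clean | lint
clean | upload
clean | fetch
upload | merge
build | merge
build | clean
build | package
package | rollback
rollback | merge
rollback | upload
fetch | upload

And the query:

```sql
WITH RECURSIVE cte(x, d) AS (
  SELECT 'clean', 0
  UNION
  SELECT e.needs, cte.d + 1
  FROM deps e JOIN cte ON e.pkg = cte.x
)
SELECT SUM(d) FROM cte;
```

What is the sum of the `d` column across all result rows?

Base: (clean, d=0).
Iteration 1: edges from {clean} -> (fetch, d=1), (lint, d=1), (upload, d=1).
Iteration 2: edges from {fetch,lint,upload} -> (fetch, d=2), (merge, d=2), (upload, d=2). [UNION drops 1 duplicate row(s)]
Iteration 3: edges from {fetch,merge,upload} -> (merge, d=3), (upload, d=3).
Iteration 4: edges from {merge,upload} -> (merge, d=4).
Iteration 5: no outgoing edges from {merge}; recursion stops.
SUM(d) = 0 + 1 + 1 + 1 + 2 + 2 + 2 + 3 + 3 + 4 = 19.

19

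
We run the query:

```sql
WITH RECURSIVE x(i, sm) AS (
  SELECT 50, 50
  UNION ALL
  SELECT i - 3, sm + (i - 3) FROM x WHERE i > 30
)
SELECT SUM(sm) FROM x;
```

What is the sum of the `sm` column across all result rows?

Base: i=50, sm=50.
Iteration 1: 50 > 30 holds -> i = 50 - 3 = 47, sm = 50 + 47 = 97.
Iteration 2: 47 > 30 holds -> i = 47 - 3 = 44, sm = 97 + 44 = 141.
Iteration 3: 44 > 30 holds -> i = 44 - 3 = 41, sm = 141 + 41 = 182.
Iteration 4: 41 > 30 holds -> i = 41 - 3 = 38, sm = 182 + 38 = 220.
Iteration 5: 38 > 30 holds -> i = 38 - 3 = 35, sm = 220 + 35 = 255.
Iteration 6: 35 > 30 holds -> i = 35 - 3 = 32, sm = 255 + 32 = 287.
Iteration 7: 32 > 30 holds -> i = 32 - 3 = 29, sm = 287 + 29 = 316.
Iteration 8: 29 > 30 fails; recursion stops.
SUM(sm) = 50 + 97 + 141 + 182 + 220 + 255 + 287 + 316 = 1548.

1548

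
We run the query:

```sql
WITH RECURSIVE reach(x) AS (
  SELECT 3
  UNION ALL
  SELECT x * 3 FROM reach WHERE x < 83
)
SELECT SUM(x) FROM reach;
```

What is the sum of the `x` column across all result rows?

Base: x=3.
Iteration 1: 3 < 83 holds -> x = 3 * 3 = 9.
Iteration 2: 9 < 83 holds -> x = 9 * 3 = 27.
Iteration 3: 27 < 83 holds -> x = 27 * 3 = 81.
Iteration 4: 81 < 83 holds -> x = 81 * 3 = 243.
Iteration 5: 243 < 83 fails; recursion stops.
SUM(x) = 3 + 9 + 27 + 81 + 243 = 363.

363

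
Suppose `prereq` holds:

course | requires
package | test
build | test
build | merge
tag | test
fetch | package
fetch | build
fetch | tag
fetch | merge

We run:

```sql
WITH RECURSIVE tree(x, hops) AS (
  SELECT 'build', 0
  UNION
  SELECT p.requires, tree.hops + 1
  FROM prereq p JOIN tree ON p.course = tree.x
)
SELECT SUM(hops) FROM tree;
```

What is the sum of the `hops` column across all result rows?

Base: (build, hops=0).
Iteration 1: edges from {build} -> (merge, hops=1), (test, hops=1).
Iteration 2: no outgoing edges from {merge,test}; recursion stops.
SUM(hops) = 0 + 1 + 1 = 2.

2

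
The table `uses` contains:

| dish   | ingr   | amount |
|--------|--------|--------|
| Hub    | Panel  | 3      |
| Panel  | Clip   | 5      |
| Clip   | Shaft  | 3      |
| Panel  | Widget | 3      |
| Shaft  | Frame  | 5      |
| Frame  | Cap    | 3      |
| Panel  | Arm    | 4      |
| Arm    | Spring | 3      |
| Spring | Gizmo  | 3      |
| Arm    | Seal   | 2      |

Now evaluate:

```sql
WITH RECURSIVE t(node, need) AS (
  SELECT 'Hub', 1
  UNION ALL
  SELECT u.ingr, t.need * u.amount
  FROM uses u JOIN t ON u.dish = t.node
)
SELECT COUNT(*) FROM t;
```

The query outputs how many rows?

Base: (Hub, need=1).
Iteration 1: components of {Hub} -> Panel = 1*3 = 3.
Iteration 2: components of {Panel} -> Arm = 3*4 = 12, Clip = 3*5 = 15, Widget = 3*3 = 9.
Iteration 3: components of {Arm,Clip,Widget} -> Seal = 12*2 = 24, Shaft = 15*3 = 45, Spring = 12*3 = 36.
Iteration 4: components of {Seal,Shaft,Spring} -> Frame = 45*5 = 225, Gizmo = 36*3 = 108.
Iteration 5: components of {Frame,Gizmo} -> Cap = 225*3 = 675.
Iteration 6: no further components; recursion stops.
Total rows emitted: 11.

11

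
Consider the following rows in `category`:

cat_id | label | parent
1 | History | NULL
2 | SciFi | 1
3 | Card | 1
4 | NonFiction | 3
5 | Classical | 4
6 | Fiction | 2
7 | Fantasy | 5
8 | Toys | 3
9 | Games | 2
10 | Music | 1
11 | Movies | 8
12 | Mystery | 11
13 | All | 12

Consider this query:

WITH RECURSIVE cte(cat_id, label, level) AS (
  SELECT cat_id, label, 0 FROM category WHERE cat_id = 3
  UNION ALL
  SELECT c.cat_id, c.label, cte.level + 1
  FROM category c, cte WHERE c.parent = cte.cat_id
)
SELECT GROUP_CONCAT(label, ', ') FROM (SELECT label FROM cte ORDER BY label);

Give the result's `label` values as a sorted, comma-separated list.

All, Card, Classical, Fantasy, Movies, Mystery, NonFiction, Toys

Base: cat_id=3 (Card) at level 0.
Iteration 1: rows with parent in {3} -> NonFiction (id 4, level 1), Toys (id 8, level 1).
Iteration 2: rows with parent in {4,8} -> Classical (id 5, level 2), Movies (id 11, level 2).
Iteration 3: rows with parent in {5,11} -> Fantasy (id 7, level 3), Mystery (id 12, level 3).
Iteration 4: rows with parent in {7,12} -> All (id 13, level 4).
Iteration 5: no rows with parent in {13}; recursion stops.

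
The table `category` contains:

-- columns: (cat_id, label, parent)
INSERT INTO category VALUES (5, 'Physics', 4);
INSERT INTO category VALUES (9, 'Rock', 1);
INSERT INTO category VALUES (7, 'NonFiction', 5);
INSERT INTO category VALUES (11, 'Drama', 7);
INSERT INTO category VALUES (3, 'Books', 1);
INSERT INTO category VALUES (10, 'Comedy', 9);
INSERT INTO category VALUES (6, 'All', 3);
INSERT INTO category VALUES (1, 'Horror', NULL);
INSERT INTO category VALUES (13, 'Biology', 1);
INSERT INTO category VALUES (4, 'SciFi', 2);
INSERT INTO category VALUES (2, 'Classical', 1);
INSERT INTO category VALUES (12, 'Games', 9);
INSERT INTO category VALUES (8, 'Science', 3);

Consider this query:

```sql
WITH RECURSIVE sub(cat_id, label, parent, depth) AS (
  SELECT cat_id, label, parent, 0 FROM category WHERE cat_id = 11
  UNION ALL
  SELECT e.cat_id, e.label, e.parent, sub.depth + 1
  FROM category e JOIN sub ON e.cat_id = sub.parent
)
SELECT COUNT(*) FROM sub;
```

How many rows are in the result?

6

Base: cat_id=11 (Drama), parent=7, depth 0.
Iteration 1: join on cat_id=7 -> NonFiction (id 7, parent=5, depth 1).
Iteration 2: join on cat_id=5 -> Physics (id 5, parent=4, depth 2).
Iteration 3: join on cat_id=4 -> SciFi (id 4, parent=2, depth 3).
Iteration 4: join on cat_id=2 -> Classical (id 2, parent=1, depth 4).
Iteration 5: join on cat_id=1 -> Horror (id 1, parent=NULL, depth 5).
Iteration 6: parent is NULL; no match; recursion stops.
Total rows emitted: 6.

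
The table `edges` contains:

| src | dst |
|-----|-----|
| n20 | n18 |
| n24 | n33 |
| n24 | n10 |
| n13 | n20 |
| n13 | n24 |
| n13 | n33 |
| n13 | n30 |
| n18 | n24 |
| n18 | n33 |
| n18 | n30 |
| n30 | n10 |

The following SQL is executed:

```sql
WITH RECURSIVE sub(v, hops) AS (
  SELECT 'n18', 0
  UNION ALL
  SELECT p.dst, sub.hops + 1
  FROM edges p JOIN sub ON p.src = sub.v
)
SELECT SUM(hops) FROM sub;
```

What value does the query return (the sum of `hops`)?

Base: (n18, hops=0).
Iteration 1: edges from {n18} -> (n24, hops=1), (n30, hops=1), (n33, hops=1).
Iteration 2: edges from {n24,n30,n33} -> (n10, hops=2) x2, (n33, hops=2). [UNION ALL keeps all 3 new rows, including repeats]
Iteration 3: no outgoing edges from {n10,n33}; recursion stops.
SUM(hops) = 0 + 1 + 1 + 1 + 2 + 2 + 2 = 9.

9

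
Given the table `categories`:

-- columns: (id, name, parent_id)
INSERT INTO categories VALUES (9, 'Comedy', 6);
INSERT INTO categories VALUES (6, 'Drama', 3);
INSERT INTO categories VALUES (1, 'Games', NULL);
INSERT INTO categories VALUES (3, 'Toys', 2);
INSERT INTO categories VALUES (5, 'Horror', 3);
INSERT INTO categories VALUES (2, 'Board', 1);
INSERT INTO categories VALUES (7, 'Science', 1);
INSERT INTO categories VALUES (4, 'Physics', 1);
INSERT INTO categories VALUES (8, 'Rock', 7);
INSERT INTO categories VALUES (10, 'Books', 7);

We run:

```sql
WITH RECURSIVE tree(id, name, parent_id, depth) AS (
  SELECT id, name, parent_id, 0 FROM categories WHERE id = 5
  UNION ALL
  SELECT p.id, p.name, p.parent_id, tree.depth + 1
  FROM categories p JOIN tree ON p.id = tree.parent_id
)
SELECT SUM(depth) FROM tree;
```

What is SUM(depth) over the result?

Base: id=5 (Horror), parent_id=3, depth 0.
Iteration 1: join on id=3 -> Toys (id 3, parent_id=2, depth 1).
Iteration 2: join on id=2 -> Board (id 2, parent_id=1, depth 2).
Iteration 3: join on id=1 -> Games (id 1, parent_id=NULL, depth 3).
Iteration 4: parent_id is NULL; no match; recursion stops.
SUM(depth) = 0 + 1 + 2 + 3 = 6.

6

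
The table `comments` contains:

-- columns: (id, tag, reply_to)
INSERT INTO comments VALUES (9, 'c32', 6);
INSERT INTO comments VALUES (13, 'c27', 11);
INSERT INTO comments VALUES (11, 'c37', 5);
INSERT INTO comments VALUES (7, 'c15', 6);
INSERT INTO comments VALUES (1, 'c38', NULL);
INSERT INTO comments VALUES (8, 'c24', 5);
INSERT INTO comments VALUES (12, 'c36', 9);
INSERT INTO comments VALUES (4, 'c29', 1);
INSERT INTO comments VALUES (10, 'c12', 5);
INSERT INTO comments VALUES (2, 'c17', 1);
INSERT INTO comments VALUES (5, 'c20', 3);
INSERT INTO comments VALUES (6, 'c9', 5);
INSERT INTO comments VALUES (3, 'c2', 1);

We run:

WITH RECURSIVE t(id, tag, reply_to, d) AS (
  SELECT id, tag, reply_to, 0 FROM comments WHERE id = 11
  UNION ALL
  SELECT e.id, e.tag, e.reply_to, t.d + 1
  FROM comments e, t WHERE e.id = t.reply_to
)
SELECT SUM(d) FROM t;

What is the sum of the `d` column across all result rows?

Base: id=11 (c37), reply_to=5, d 0.
Iteration 1: join on id=5 -> c20 (id 5, reply_to=3, d 1).
Iteration 2: join on id=3 -> c2 (id 3, reply_to=1, d 2).
Iteration 3: join on id=1 -> c38 (id 1, reply_to=NULL, d 3).
Iteration 4: reply_to is NULL; no match; recursion stops.
SUM(d) = 0 + 1 + 2 + 3 = 6.

6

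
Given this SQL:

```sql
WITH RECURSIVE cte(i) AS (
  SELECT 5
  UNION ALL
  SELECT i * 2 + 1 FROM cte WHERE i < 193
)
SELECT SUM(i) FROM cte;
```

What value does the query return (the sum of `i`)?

Base: i=5.
Iteration 1: 5 < 193 holds -> i = 5 * 2 + 1 = 11.
Iteration 2: 11 < 193 holds -> i = 11 * 2 + 1 = 23.
Iteration 3: 23 < 193 holds -> i = 23 * 2 + 1 = 47.
Iteration 4: 47 < 193 holds -> i = 47 * 2 + 1 = 95.
Iteration 5: 95 < 193 holds -> i = 95 * 2 + 1 = 191.
Iteration 6: 191 < 193 holds -> i = 191 * 2 + 1 = 383.
Iteration 7: 383 < 193 fails; recursion stops.
SUM(i) = 5 + 11 + 23 + 47 + 95 + 191 + 383 = 755.

755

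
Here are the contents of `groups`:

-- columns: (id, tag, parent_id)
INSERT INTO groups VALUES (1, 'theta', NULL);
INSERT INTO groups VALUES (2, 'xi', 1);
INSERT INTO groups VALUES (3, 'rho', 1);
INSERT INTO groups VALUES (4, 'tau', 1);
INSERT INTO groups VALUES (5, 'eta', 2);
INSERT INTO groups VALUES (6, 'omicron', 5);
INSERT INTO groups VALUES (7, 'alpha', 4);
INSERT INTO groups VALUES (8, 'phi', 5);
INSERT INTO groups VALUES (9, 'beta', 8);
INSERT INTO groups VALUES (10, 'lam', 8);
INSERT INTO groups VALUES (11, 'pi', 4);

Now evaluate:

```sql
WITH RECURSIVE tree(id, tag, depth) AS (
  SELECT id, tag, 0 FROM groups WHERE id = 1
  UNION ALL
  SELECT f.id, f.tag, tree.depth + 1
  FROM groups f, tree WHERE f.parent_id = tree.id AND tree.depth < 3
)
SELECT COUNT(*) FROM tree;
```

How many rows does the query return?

Base: id=1 (theta) at depth 0.
Iteration 1: rows with parent_id in {1} -> xi (id 2, depth 1), rho (id 3, depth 1), tau (id 4, depth 1).
Iteration 2: rows with parent_id in {2,3,4} -> eta (id 5, depth 2), alpha (id 7, depth 2), pi (id 11, depth 2).
Iteration 3: rows with parent_id in {5,7,11} -> omicron (id 6, depth 3), phi (id 8, depth 3).
Iteration 4: depth < 3 fails for all current rows; recursion stops.
Total rows emitted: 9.

9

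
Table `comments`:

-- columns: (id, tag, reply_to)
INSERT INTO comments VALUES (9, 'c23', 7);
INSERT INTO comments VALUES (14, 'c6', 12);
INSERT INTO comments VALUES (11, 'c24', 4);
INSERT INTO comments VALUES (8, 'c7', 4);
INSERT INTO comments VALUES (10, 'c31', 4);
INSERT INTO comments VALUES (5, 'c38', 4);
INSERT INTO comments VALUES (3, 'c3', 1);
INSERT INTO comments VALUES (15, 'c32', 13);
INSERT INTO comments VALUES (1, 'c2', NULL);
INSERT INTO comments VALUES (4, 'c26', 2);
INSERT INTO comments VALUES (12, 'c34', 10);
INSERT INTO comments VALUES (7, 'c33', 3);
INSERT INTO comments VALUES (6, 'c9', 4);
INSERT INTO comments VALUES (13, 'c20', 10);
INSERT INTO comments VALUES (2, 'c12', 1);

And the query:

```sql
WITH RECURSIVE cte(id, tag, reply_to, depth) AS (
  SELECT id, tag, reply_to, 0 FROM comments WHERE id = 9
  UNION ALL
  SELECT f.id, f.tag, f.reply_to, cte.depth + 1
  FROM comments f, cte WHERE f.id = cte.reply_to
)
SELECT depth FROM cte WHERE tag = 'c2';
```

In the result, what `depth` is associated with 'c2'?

3

Base: id=9 (c23), reply_to=7, depth 0.
Iteration 1: join on id=7 -> c33 (id 7, reply_to=3, depth 1).
Iteration 2: join on id=3 -> c3 (id 3, reply_to=1, depth 2).
Iteration 3: join on id=1 -> c2 (id 1, reply_to=NULL, depth 3).
Iteration 4: reply_to is NULL; no match; recursion stops.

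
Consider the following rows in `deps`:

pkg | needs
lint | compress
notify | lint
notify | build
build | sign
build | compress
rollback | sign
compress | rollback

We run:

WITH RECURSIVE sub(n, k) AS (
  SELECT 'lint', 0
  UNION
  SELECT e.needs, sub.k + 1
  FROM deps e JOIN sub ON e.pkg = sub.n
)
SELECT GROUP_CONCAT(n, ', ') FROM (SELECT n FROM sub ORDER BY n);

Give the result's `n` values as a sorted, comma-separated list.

compress, lint, rollback, sign

Base: (lint, k=0).
Iteration 1: edges from {lint} -> (compress, k=1).
Iteration 2: edges from {compress} -> (rollback, k=2).
Iteration 3: edges from {rollback} -> (sign, k=3).
Iteration 4: no outgoing edges from {sign}; recursion stops.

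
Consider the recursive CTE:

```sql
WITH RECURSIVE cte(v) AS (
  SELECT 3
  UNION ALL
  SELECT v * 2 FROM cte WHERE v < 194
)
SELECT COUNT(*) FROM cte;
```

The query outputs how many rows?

Base: v=3.
Iteration 1: 3 < 194 holds -> v = 3 * 2 = 6.
Iteration 2: 6 < 194 holds -> v = 6 * 2 = 12.
Iteration 3: 12 < 194 holds -> v = 12 * 2 = 24.
Iteration 4: 24 < 194 holds -> v = 24 * 2 = 48.
Iteration 5: 48 < 194 holds -> v = 48 * 2 = 96.
Iteration 6: 96 < 194 holds -> v = 96 * 2 = 192.
Iteration 7: 192 < 194 holds -> v = 192 * 2 = 384.
Iteration 8: 384 < 194 fails; recursion stops.
Total rows emitted: 8.

8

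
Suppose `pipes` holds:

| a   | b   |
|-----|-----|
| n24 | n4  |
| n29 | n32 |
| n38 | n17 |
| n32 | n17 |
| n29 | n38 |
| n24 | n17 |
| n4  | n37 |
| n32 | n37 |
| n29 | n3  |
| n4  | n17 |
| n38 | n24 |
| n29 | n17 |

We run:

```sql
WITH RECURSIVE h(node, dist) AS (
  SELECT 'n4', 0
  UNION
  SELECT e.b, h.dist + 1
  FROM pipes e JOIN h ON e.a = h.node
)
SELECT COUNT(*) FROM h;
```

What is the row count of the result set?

Base: (n4, dist=0).
Iteration 1: edges from {n4} -> (n17, dist=1), (n37, dist=1).
Iteration 2: no outgoing edges from {n17,n37}; recursion stops.
Total rows emitted: 3.

3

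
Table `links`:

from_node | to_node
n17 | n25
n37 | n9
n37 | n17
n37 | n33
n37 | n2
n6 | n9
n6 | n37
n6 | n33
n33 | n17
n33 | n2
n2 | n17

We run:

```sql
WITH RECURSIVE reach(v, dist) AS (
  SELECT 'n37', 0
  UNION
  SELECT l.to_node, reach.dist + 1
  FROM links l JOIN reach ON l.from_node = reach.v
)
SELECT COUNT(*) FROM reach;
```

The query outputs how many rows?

Base: (n37, dist=0).
Iteration 1: edges from {n37} -> (n17, dist=1), (n2, dist=1), (n33, dist=1), (n9, dist=1).
Iteration 2: edges from {n17,n2,n33,n9} -> (n17, dist=2), (n2, dist=2), (n25, dist=2). [UNION drops 1 duplicate row(s)]
Iteration 3: edges from {n17,n2,n25} -> (n17, dist=3), (n25, dist=3).
Iteration 4: edges from {n17,n25} -> (n25, dist=4).
Iteration 5: no outgoing edges from {n25}; recursion stops.
Total rows emitted: 11.

11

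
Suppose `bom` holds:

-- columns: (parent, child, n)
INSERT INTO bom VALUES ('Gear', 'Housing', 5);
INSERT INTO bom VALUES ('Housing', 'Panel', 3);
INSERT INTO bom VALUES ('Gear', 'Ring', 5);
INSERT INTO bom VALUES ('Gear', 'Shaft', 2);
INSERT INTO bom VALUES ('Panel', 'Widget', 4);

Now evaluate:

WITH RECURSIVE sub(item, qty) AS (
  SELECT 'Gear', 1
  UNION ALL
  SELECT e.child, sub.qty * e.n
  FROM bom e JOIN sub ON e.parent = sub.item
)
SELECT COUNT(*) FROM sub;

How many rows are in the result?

6

Base: (Gear, qty=1).
Iteration 1: components of {Gear} -> Housing = 1*5 = 5, Ring = 1*5 = 5, Shaft = 1*2 = 2.
Iteration 2: components of {Housing,Ring,Shaft} -> Panel = 5*3 = 15.
Iteration 3: components of {Panel} -> Widget = 15*4 = 60.
Iteration 4: no further components; recursion stops.
Total rows emitted: 6.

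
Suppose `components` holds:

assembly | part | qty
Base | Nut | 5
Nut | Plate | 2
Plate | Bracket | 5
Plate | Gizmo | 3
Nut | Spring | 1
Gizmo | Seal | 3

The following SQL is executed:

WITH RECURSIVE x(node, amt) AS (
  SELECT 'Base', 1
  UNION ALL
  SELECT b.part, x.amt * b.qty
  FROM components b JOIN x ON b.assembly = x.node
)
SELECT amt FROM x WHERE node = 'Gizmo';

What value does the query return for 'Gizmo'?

Base: (Base, amt=1).
Iteration 1: components of {Base} -> Nut = 1*5 = 5.
Iteration 2: components of {Nut} -> Plate = 5*2 = 10, Spring = 5*1 = 5.
Iteration 3: components of {Plate,Spring} -> Bracket = 10*5 = 50, Gizmo = 10*3 = 30.
Iteration 4: components of {Bracket,Gizmo} -> Seal = 30*3 = 90.
Iteration 5: no further components; recursion stops.

30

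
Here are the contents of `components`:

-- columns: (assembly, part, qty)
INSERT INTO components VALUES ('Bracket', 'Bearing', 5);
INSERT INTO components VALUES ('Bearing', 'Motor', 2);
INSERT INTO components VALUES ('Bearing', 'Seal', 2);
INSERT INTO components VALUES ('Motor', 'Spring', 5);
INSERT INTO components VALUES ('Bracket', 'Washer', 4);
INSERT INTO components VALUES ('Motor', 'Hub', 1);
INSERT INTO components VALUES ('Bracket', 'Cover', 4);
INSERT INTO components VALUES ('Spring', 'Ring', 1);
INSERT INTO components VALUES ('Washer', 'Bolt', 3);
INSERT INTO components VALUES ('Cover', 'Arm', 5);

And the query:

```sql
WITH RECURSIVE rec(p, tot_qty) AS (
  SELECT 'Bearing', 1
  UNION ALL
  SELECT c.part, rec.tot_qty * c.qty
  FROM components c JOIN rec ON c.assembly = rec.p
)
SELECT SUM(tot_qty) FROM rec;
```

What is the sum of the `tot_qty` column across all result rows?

Base: (Bearing, tot_qty=1).
Iteration 1: components of {Bearing} -> Motor = 1*2 = 2, Seal = 1*2 = 2.
Iteration 2: components of {Motor,Seal} -> Hub = 2*1 = 2, Spring = 2*5 = 10.
Iteration 3: components of {Hub,Spring} -> Ring = 10*1 = 10.
Iteration 4: no further components; recursion stops.
SUM(tot_qty) = 1 + 2 + 2 + 10 + 2 + 10 = 27.

27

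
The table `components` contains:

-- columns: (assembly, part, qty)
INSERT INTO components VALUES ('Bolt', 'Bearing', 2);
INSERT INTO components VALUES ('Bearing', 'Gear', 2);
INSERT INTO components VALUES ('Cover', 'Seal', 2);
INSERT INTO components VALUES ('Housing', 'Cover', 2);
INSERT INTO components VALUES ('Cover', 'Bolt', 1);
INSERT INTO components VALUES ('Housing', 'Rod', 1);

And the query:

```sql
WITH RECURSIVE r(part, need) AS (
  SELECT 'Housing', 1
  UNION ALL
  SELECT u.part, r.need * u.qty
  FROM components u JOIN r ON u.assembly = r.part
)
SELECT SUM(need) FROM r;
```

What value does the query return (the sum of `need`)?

Base: (Housing, need=1).
Iteration 1: components of {Housing} -> Cover = 1*2 = 2, Rod = 1*1 = 1.
Iteration 2: components of {Cover,Rod} -> Bolt = 2*1 = 2, Seal = 2*2 = 4.
Iteration 3: components of {Bolt,Seal} -> Bearing = 2*2 = 4.
Iteration 4: components of {Bearing} -> Gear = 4*2 = 8.
Iteration 5: no further components; recursion stops.
SUM(need) = 1 + 1 + 2 + 2 + 4 + 4 + 8 = 22.

22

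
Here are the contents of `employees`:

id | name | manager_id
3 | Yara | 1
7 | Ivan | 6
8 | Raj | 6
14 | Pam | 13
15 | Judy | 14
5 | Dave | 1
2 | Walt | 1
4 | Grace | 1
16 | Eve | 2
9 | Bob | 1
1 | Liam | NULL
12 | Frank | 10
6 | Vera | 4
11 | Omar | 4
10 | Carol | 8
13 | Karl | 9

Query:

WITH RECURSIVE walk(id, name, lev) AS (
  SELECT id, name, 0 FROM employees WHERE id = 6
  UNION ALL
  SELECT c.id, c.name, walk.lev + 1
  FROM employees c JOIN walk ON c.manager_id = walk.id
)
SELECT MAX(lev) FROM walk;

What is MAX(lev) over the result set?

3

Base: id=6 (Vera) at lev 0.
Iteration 1: rows with manager_id in {6} -> Ivan (id 7, lev 1), Raj (id 8, lev 1).
Iteration 2: rows with manager_id in {7,8} -> Carol (id 10, lev 2).
Iteration 3: rows with manager_id in {10} -> Frank (id 12, lev 3).
Iteration 4: no rows with manager_id in {12}; recursion stops.
lev values: 0, 1, 1, 2, 3; the maximum is 3.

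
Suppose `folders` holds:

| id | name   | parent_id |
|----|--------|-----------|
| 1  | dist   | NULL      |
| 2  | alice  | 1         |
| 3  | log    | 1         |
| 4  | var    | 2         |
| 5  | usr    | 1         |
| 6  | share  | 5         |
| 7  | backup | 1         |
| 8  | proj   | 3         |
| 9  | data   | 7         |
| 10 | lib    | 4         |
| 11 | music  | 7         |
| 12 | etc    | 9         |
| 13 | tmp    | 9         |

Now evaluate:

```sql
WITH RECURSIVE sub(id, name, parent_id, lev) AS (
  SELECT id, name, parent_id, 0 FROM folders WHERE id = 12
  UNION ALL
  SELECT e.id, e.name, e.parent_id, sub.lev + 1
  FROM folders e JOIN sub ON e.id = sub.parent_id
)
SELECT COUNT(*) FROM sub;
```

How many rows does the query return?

4

Base: id=12 (etc), parent_id=9, lev 0.
Iteration 1: join on id=9 -> data (id 9, parent_id=7, lev 1).
Iteration 2: join on id=7 -> backup (id 7, parent_id=1, lev 2).
Iteration 3: join on id=1 -> dist (id 1, parent_id=NULL, lev 3).
Iteration 4: parent_id is NULL; no match; recursion stops.
Total rows emitted: 4.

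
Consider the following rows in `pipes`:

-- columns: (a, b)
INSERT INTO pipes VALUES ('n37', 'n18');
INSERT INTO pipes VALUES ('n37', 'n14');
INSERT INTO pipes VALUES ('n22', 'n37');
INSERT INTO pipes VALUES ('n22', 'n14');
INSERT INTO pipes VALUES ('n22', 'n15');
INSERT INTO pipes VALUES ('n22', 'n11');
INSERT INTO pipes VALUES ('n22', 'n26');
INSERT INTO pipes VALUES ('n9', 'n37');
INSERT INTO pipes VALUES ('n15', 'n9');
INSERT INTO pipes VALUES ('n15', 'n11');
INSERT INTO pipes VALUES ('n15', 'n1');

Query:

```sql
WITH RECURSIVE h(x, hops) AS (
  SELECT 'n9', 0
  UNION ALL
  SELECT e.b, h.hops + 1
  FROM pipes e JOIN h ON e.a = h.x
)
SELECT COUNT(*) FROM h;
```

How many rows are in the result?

Base: (n9, hops=0).
Iteration 1: edges from {n9} -> (n37, hops=1).
Iteration 2: edges from {n37} -> (n14, hops=2), (n18, hops=2).
Iteration 3: no outgoing edges from {n14,n18}; recursion stops.
Total rows emitted: 4.

4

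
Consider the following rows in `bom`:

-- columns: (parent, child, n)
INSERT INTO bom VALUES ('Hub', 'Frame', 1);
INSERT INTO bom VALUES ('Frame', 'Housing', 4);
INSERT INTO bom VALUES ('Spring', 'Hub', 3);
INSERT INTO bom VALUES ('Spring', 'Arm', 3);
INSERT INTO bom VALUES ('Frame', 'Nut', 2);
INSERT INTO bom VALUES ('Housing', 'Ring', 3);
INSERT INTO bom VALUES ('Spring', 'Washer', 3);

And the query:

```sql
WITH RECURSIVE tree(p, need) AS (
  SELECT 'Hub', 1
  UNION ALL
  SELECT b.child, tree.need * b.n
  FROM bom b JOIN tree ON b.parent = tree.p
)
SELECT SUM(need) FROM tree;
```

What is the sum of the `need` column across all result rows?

Base: (Hub, need=1).
Iteration 1: components of {Hub} -> Frame = 1*1 = 1.
Iteration 2: components of {Frame} -> Housing = 1*4 = 4, Nut = 1*2 = 2.
Iteration 3: components of {Housing,Nut} -> Ring = 4*3 = 12.
Iteration 4: no further components; recursion stops.
SUM(need) = 1 + 1 + 2 + 4 + 12 = 20.

20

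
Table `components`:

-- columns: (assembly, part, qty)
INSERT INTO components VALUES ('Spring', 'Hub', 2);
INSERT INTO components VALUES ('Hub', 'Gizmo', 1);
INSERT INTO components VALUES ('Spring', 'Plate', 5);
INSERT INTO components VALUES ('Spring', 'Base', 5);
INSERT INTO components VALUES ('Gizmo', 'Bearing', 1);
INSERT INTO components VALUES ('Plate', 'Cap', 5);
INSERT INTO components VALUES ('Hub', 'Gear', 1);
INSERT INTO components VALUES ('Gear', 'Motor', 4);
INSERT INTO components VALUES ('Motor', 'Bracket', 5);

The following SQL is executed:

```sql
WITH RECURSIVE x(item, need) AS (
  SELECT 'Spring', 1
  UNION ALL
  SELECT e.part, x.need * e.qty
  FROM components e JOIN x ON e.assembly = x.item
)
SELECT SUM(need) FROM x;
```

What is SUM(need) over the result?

92

Base: (Spring, need=1).
Iteration 1: components of {Spring} -> Base = 1*5 = 5, Hub = 1*2 = 2, Plate = 1*5 = 5.
Iteration 2: components of {Base,Hub,Plate} -> Cap = 5*5 = 25, Gear = 2*1 = 2, Gizmo = 2*1 = 2.
Iteration 3: components of {Cap,Gear,Gizmo} -> Bearing = 2*1 = 2, Motor = 2*4 = 8.
Iteration 4: components of {Bearing,Motor} -> Bracket = 8*5 = 40.
Iteration 5: no further components; recursion stops.
SUM(need) = 1 + 2 + 5 + 5 + 2 + 2 + 25 + 2 + 8 + 40 = 92.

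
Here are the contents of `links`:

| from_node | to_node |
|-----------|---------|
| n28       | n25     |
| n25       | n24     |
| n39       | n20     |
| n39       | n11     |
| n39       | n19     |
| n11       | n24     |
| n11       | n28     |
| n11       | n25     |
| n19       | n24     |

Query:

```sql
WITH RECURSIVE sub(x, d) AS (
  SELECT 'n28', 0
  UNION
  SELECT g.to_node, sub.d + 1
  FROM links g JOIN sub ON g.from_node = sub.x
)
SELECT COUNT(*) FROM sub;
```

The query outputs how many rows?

3

Base: (n28, d=0).
Iteration 1: edges from {n28} -> (n25, d=1).
Iteration 2: edges from {n25} -> (n24, d=2).
Iteration 3: no outgoing edges from {n24}; recursion stops.
Total rows emitted: 3.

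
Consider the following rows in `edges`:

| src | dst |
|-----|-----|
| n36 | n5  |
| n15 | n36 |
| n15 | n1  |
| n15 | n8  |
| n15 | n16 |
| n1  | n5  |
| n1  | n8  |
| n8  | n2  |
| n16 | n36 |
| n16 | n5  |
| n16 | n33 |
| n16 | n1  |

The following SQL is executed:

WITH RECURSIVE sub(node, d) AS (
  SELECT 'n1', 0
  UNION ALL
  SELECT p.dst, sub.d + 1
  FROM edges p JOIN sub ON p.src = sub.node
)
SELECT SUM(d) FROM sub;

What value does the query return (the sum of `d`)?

4

Base: (n1, d=0).
Iteration 1: edges from {n1} -> (n5, d=1), (n8, d=1).
Iteration 2: edges from {n5,n8} -> (n2, d=2).
Iteration 3: no outgoing edges from {n2}; recursion stops.
SUM(d) = 0 + 1 + 1 + 2 = 4.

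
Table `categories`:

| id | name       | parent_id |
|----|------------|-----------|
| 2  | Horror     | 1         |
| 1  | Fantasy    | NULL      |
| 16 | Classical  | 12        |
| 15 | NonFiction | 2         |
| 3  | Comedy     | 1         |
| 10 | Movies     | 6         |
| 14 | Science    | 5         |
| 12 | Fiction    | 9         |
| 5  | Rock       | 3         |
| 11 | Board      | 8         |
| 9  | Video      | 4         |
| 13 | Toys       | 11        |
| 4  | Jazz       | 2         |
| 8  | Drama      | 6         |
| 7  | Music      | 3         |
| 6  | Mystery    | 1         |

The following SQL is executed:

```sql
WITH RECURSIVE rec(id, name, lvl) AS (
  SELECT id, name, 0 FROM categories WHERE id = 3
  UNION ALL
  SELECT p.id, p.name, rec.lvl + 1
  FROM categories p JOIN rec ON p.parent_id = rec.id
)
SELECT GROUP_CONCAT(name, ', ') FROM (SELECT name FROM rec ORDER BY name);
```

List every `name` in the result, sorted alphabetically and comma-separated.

Comedy, Music, Rock, Science

Base: id=3 (Comedy) at lvl 0.
Iteration 1: rows with parent_id in {3} -> Rock (id 5, lvl 1), Music (id 7, lvl 1).
Iteration 2: rows with parent_id in {5,7} -> Science (id 14, lvl 2).
Iteration 3: no rows with parent_id in {14}; recursion stops.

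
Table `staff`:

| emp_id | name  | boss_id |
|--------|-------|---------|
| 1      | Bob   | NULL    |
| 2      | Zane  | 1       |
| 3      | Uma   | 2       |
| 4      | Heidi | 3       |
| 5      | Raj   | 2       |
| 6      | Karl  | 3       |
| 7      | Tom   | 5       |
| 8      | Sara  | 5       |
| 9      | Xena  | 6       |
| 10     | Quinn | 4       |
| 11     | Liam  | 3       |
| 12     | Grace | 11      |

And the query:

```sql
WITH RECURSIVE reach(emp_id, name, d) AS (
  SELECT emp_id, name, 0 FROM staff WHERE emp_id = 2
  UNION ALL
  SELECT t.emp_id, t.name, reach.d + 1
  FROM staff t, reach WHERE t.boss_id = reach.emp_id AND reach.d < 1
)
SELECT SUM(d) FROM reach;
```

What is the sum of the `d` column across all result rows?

Base: emp_id=2 (Zane) at d 0.
Iteration 1: rows with boss_id in {2} -> Uma (id 3, d 1), Raj (id 5, d 1).
Iteration 2: d < 1 fails for all current rows; recursion stops.
SUM(d) = 0 + 1 + 1 = 2.

2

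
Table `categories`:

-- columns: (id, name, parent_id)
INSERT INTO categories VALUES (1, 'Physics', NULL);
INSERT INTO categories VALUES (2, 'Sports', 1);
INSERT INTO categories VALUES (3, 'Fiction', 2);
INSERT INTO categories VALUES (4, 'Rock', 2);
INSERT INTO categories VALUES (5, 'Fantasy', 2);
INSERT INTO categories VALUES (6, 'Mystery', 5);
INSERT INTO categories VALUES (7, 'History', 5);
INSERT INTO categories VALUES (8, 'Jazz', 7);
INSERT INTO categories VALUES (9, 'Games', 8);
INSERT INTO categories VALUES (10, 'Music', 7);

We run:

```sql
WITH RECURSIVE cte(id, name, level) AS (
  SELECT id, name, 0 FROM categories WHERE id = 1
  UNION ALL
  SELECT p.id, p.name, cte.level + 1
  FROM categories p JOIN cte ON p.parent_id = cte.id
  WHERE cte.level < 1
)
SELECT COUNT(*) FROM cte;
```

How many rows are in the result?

Base: id=1 (Physics) at level 0.
Iteration 1: rows with parent_id in {1} -> Sports (id 2, level 1).
Iteration 2: level < 1 fails for all current rows; recursion stops.
Total rows emitted: 2.

2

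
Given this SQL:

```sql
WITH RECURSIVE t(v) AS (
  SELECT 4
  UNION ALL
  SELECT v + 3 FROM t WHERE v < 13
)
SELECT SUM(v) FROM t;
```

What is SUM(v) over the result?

34

Base: v=4.
Iteration 1: 4 < 13 holds -> v = 4 + 3 = 7.
Iteration 2: 7 < 13 holds -> v = 7 + 3 = 10.
Iteration 3: 10 < 13 holds -> v = 10 + 3 = 13.
Iteration 4: 13 < 13 fails; recursion stops.
SUM(v) = 4 + 7 + 10 + 13 = 34.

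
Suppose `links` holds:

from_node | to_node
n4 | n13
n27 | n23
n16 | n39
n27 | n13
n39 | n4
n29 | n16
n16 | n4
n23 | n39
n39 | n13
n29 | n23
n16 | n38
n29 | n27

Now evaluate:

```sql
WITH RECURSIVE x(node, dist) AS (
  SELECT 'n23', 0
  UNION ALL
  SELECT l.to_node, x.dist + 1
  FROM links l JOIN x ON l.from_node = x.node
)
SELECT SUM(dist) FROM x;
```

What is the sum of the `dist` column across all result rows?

Base: (n23, dist=0).
Iteration 1: edges from {n23} -> (n39, dist=1).
Iteration 2: edges from {n39} -> (n13, dist=2), (n4, dist=2).
Iteration 3: edges from {n13,n4} -> (n13, dist=3).
Iteration 4: no outgoing edges from {n13}; recursion stops.
SUM(dist) = 0 + 1 + 2 + 2 + 3 = 8.

8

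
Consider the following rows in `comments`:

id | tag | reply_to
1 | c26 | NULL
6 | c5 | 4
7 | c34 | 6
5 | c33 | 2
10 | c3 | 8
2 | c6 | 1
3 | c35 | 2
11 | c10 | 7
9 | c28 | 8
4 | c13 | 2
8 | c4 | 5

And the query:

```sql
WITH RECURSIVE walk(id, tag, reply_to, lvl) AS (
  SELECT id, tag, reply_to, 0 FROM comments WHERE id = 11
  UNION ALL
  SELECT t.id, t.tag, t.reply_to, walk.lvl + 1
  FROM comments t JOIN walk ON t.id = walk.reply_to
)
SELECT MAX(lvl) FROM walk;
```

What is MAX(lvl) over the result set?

5

Base: id=11 (c10), reply_to=7, lvl 0.
Iteration 1: join on id=7 -> c34 (id 7, reply_to=6, lvl 1).
Iteration 2: join on id=6 -> c5 (id 6, reply_to=4, lvl 2).
Iteration 3: join on id=4 -> c13 (id 4, reply_to=2, lvl 3).
Iteration 4: join on id=2 -> c6 (id 2, reply_to=1, lvl 4).
Iteration 5: join on id=1 -> c26 (id 1, reply_to=NULL, lvl 5).
Iteration 6: reply_to is NULL; no match; recursion stops.
lvl values: 0, 1, 2, 3, 4, 5; the maximum is 5.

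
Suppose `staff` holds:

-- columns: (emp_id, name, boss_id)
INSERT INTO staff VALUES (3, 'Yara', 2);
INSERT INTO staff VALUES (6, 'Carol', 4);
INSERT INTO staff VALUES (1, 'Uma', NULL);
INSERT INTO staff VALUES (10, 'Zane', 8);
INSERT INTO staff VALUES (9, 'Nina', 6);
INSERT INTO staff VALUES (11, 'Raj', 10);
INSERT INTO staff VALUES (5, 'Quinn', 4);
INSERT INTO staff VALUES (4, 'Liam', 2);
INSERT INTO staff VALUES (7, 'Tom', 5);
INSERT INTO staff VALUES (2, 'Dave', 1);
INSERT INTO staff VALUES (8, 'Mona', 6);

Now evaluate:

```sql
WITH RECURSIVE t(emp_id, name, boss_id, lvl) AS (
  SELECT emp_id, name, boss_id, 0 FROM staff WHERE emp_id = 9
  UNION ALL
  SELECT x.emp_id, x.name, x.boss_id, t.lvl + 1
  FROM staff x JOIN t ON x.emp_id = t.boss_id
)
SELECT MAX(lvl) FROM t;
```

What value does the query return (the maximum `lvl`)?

Base: emp_id=9 (Nina), boss_id=6, lvl 0.
Iteration 1: join on emp_id=6 -> Carol (id 6, boss_id=4, lvl 1).
Iteration 2: join on emp_id=4 -> Liam (id 4, boss_id=2, lvl 2).
Iteration 3: join on emp_id=2 -> Dave (id 2, boss_id=1, lvl 3).
Iteration 4: join on emp_id=1 -> Uma (id 1, boss_id=NULL, lvl 4).
Iteration 5: boss_id is NULL; no match; recursion stops.
lvl values: 0, 1, 2, 3, 4; the maximum is 4.

4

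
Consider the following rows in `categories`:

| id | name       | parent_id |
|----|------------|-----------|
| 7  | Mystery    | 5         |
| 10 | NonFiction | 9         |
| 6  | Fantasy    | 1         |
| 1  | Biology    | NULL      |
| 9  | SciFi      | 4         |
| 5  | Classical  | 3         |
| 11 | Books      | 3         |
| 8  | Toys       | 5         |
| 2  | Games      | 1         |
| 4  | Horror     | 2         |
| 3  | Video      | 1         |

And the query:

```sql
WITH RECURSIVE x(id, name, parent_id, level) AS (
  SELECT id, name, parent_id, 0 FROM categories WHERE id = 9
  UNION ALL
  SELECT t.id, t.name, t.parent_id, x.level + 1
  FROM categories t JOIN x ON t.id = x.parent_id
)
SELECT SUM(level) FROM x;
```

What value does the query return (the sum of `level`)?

6

Base: id=9 (SciFi), parent_id=4, level 0.
Iteration 1: join on id=4 -> Horror (id 4, parent_id=2, level 1).
Iteration 2: join on id=2 -> Games (id 2, parent_id=1, level 2).
Iteration 3: join on id=1 -> Biology (id 1, parent_id=NULL, level 3).
Iteration 4: parent_id is NULL; no match; recursion stops.
SUM(level) = 0 + 1 + 2 + 3 = 6.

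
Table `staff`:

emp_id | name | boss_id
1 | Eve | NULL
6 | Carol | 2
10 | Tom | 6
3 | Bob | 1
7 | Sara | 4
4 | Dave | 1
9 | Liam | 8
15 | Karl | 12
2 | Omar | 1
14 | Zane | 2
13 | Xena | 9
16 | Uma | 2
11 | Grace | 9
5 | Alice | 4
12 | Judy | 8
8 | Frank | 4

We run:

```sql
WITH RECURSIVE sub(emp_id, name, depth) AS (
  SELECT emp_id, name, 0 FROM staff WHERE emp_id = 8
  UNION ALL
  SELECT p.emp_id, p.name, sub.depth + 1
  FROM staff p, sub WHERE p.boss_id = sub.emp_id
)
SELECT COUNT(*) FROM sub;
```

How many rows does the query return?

6

Base: emp_id=8 (Frank) at depth 0.
Iteration 1: rows with boss_id in {8} -> Liam (id 9, depth 1), Judy (id 12, depth 1).
Iteration 2: rows with boss_id in {9,12} -> Grace (id 11, depth 2), Xena (id 13, depth 2), Karl (id 15, depth 2).
Iteration 3: no rows with boss_id in {11,13,15}; recursion stops.
Total rows emitted: 6.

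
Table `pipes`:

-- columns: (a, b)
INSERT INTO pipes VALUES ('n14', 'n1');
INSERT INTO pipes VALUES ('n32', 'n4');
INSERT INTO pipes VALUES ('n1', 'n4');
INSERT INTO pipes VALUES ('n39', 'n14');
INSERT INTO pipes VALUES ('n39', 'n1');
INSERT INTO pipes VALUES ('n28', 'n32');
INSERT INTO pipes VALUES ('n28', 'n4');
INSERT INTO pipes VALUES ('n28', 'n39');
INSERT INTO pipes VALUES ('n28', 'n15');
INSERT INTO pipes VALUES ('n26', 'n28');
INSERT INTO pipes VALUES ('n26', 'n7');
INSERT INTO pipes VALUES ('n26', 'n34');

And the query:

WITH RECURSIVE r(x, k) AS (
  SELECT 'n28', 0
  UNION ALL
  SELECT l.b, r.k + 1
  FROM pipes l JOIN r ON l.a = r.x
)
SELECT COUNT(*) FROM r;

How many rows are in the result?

Base: (n28, k=0).
Iteration 1: edges from {n28} -> (n15, k=1), (n32, k=1), (n39, k=1), (n4, k=1).
Iteration 2: edges from {n15,n32,n39,n4} -> (n1, k=2), (n14, k=2), (n4, k=2).
Iteration 3: edges from {n1,n14,n4} -> (n1, k=3), (n4, k=3).
Iteration 4: edges from {n1,n4} -> (n4, k=4).
Iteration 5: no outgoing edges from {n4}; recursion stops.
Total rows emitted: 11.

11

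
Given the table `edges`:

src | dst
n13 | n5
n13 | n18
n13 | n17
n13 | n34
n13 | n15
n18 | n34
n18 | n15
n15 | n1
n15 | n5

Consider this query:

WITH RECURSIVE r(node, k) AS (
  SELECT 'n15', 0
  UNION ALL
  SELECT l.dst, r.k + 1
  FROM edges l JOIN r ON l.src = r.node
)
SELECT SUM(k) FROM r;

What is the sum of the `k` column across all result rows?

Base: (n15, k=0).
Iteration 1: edges from {n15} -> (n1, k=1), (n5, k=1).
Iteration 2: no outgoing edges from {n1,n5}; recursion stops.
SUM(k) = 0 + 1 + 1 = 2.

2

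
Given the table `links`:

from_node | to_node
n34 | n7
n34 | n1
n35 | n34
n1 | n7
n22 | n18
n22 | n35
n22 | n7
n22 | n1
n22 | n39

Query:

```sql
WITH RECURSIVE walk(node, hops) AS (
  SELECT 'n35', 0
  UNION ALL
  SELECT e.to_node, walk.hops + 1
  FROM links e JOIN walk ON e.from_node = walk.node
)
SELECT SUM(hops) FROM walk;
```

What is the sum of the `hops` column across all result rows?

Base: (n35, hops=0).
Iteration 1: edges from {n35} -> (n34, hops=1).
Iteration 2: edges from {n34} -> (n1, hops=2), (n7, hops=2).
Iteration 3: edges from {n1,n7} -> (n7, hops=3).
Iteration 4: no outgoing edges from {n7}; recursion stops.
SUM(hops) = 0 + 1 + 2 + 2 + 3 = 8.

8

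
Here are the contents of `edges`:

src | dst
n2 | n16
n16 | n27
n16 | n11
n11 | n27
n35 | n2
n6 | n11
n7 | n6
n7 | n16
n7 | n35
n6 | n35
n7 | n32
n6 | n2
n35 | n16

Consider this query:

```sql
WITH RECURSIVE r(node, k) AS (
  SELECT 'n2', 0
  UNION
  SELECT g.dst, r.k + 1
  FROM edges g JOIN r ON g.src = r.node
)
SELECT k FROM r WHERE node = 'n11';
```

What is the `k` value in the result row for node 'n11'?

2

Base: (n2, k=0).
Iteration 1: edges from {n2} -> (n16, k=1).
Iteration 2: edges from {n16} -> (n11, k=2), (n27, k=2).
Iteration 3: edges from {n11,n27} -> (n27, k=3).
Iteration 4: no outgoing edges from {n27}; recursion stops.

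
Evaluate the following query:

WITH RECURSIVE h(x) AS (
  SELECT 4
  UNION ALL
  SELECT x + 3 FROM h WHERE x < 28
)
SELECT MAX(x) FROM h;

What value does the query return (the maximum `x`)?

28

Base: x=4.
Iteration 1: 4 < 28 holds -> x = 4 + 3 = 7.
Iteration 2: 7 < 28 holds -> x = 7 + 3 = 10.
Iteration 3: 10 < 28 holds -> x = 10 + 3 = 13.
Iteration 4: 13 < 28 holds -> x = 13 + 3 = 16.
Iteration 5: 16 < 28 holds -> x = 16 + 3 = 19.
Iteration 6: 19 < 28 holds -> x = 19 + 3 = 22.
Iteration 7: 22 < 28 holds -> x = 22 + 3 = 25.
Iteration 8: 25 < 28 holds -> x = 25 + 3 = 28.
Iteration 9: 28 < 28 fails; recursion stops.
x values: 4, 7, 10, 13, 16, 19, 22, 25, 28; the maximum is 28.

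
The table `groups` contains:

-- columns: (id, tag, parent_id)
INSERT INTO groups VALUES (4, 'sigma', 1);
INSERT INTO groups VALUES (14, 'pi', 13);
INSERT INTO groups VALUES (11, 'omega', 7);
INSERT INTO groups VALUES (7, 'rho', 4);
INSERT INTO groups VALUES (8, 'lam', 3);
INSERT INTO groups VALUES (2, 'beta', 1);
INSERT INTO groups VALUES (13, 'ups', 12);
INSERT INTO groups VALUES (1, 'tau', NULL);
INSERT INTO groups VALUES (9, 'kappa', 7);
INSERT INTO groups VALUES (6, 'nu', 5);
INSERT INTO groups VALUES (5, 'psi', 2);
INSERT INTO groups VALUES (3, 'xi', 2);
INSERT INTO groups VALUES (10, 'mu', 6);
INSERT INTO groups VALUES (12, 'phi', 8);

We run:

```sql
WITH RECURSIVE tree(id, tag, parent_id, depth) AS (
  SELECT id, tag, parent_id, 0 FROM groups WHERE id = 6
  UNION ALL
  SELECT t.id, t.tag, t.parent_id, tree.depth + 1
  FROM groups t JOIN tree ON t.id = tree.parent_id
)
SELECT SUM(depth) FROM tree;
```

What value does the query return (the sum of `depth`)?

6

Base: id=6 (nu), parent_id=5, depth 0.
Iteration 1: join on id=5 -> psi (id 5, parent_id=2, depth 1).
Iteration 2: join on id=2 -> beta (id 2, parent_id=1, depth 2).
Iteration 3: join on id=1 -> tau (id 1, parent_id=NULL, depth 3).
Iteration 4: parent_id is NULL; no match; recursion stops.
SUM(depth) = 0 + 1 + 2 + 3 = 6.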